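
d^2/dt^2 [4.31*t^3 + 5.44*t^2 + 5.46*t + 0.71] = 25.86*t + 10.88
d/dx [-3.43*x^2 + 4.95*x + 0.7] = 4.95 - 6.86*x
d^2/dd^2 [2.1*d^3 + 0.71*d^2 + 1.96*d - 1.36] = 12.6*d + 1.42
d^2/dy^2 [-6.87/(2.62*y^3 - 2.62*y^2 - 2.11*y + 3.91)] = ((107.9964*y - 35.9988)*(2.62*y^3 - 2.62*y^2 - 2.11*y + 3.91) - 6.87*(-15.72*y^2 + 10.48*y + 4.22)*(-7.86*y^2 + 5.24*y + 2.11))/(2.62*y^3 - 2.62*y^2 - 2.11*y + 3.91)^3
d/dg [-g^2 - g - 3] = -2*g - 1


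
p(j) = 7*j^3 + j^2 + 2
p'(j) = 21*j^2 + 2*j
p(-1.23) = -9.51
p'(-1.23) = 29.31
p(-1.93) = -44.60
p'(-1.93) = 74.36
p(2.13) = 74.18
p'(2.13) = 99.53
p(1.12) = 13.09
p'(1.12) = 28.58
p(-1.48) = -18.50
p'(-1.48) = 43.04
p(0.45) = 2.84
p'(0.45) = 5.15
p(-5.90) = -1400.84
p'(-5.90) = 719.21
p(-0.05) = 2.00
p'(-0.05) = -0.05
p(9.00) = 5186.00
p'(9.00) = 1719.00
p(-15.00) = -23398.00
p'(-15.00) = 4695.00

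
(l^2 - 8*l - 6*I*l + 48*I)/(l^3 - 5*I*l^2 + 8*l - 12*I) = (l - 8)/(l^2 + I*l + 2)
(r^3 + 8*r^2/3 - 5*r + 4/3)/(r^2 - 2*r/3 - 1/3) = (3*r^2 + 11*r - 4)/(3*r + 1)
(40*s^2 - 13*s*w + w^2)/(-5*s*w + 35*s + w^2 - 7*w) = (-8*s + w)/(w - 7)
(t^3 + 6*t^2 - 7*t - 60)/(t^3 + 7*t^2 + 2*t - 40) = (t - 3)/(t - 2)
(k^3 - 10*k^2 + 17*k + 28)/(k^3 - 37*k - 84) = (k^2 - 3*k - 4)/(k^2 + 7*k + 12)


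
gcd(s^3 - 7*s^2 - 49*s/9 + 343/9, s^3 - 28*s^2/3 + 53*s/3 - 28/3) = s - 7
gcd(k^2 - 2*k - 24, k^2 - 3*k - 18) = k - 6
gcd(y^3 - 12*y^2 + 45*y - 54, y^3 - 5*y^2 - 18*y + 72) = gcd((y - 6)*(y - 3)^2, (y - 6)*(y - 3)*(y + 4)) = y^2 - 9*y + 18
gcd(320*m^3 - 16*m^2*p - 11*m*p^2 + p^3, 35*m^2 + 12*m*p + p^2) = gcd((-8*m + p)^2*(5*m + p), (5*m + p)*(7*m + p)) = 5*m + p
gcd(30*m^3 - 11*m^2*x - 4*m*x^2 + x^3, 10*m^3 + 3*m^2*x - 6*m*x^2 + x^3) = 10*m^2 - 7*m*x + x^2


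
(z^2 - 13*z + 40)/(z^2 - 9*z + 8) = (z - 5)/(z - 1)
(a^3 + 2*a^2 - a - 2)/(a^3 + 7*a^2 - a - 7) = (a + 2)/(a + 7)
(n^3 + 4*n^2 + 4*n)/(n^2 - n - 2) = n*(n^2 + 4*n + 4)/(n^2 - n - 2)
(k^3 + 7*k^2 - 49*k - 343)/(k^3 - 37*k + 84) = (k^2 - 49)/(k^2 - 7*k + 12)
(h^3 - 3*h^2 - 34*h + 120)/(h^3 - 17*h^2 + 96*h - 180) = (h^2 + 2*h - 24)/(h^2 - 12*h + 36)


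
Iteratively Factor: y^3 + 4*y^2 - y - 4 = (y + 1)*(y^2 + 3*y - 4) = (y - 1)*(y + 1)*(y + 4)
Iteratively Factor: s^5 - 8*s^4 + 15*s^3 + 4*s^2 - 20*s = (s + 1)*(s^4 - 9*s^3 + 24*s^2 - 20*s) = s*(s + 1)*(s^3 - 9*s^2 + 24*s - 20) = s*(s - 5)*(s + 1)*(s^2 - 4*s + 4) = s*(s - 5)*(s - 2)*(s + 1)*(s - 2)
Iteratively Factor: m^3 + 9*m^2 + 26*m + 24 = (m + 3)*(m^2 + 6*m + 8) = (m + 3)*(m + 4)*(m + 2)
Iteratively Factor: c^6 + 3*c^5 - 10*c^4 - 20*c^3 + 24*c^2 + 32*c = (c)*(c^5 + 3*c^4 - 10*c^3 - 20*c^2 + 24*c + 32) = c*(c + 1)*(c^4 + 2*c^3 - 12*c^2 - 8*c + 32) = c*(c + 1)*(c + 2)*(c^3 - 12*c + 16) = c*(c + 1)*(c + 2)*(c + 4)*(c^2 - 4*c + 4) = c*(c - 2)*(c + 1)*(c + 2)*(c + 4)*(c - 2)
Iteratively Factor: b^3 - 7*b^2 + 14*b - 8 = (b - 1)*(b^2 - 6*b + 8) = (b - 4)*(b - 1)*(b - 2)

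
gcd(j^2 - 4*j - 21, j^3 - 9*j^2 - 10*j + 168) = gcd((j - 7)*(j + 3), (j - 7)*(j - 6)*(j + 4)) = j - 7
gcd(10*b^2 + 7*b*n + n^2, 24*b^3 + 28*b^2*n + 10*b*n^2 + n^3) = 2*b + n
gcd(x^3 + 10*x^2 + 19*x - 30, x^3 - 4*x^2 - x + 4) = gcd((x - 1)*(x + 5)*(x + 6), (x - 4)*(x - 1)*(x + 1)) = x - 1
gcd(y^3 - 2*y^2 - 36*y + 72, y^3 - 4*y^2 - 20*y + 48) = y^2 - 8*y + 12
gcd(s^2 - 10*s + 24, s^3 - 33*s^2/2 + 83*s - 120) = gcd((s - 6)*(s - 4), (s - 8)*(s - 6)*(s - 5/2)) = s - 6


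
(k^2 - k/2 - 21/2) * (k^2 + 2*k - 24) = k^4 + 3*k^3/2 - 71*k^2/2 - 9*k + 252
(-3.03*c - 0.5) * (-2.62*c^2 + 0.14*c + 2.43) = 7.9386*c^3 + 0.8858*c^2 - 7.4329*c - 1.215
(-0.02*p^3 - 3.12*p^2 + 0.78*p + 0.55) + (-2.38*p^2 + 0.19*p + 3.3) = -0.02*p^3 - 5.5*p^2 + 0.97*p + 3.85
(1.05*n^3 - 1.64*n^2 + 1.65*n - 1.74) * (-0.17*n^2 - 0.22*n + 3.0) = -0.1785*n^5 + 0.0478*n^4 + 3.2303*n^3 - 4.9872*n^2 + 5.3328*n - 5.22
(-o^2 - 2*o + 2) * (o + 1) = -o^3 - 3*o^2 + 2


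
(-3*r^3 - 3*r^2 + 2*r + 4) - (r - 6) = -3*r^3 - 3*r^2 + r + 10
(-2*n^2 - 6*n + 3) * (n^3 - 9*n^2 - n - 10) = -2*n^5 + 12*n^4 + 59*n^3 - n^2 + 57*n - 30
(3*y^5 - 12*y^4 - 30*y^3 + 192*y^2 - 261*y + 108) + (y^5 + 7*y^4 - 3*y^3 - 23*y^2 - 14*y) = 4*y^5 - 5*y^4 - 33*y^3 + 169*y^2 - 275*y + 108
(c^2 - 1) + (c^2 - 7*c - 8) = 2*c^2 - 7*c - 9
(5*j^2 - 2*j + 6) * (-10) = -50*j^2 + 20*j - 60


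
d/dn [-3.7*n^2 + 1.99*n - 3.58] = 1.99 - 7.4*n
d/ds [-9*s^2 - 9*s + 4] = -18*s - 9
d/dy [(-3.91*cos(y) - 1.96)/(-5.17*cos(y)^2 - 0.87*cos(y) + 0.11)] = (20.2147*cos(y)^2 + 20.2664*cos(y) + 2.1353)*sin(y)/(26.7289*cos(y)^4 + 8.9958*cos(y)^3 - 0.3805*cos(y)^2 - 0.1914*cos(y) + 0.0121)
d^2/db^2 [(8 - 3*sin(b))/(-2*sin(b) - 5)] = 31*(2*sin(b)^2 - 5*sin(b) - 4)/(2*sin(b) + 5)^3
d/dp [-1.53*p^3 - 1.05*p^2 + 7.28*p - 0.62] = -4.59*p^2 - 2.1*p + 7.28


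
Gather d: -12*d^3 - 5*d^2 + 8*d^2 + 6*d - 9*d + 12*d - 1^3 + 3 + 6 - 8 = -12*d^3 + 3*d^2 + 9*d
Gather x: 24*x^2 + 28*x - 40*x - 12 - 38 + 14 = 24*x^2 - 12*x - 36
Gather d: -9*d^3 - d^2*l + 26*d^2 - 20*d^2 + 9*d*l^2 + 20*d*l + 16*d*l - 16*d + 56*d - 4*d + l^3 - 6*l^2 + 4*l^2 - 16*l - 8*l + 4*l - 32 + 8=-9*d^3 + d^2*(6 - l) + d*(9*l^2 + 36*l + 36) + l^3 - 2*l^2 - 20*l - 24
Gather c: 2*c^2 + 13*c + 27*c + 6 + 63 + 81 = 2*c^2 + 40*c + 150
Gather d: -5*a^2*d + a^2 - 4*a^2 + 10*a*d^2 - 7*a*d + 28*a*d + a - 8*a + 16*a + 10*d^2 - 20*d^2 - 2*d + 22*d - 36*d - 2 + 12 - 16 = -3*a^2 + 9*a + d^2*(10*a - 10) + d*(-5*a^2 + 21*a - 16) - 6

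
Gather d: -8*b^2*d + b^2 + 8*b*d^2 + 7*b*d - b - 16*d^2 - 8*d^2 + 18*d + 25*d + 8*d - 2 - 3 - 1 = b^2 - b + d^2*(8*b - 24) + d*(-8*b^2 + 7*b + 51) - 6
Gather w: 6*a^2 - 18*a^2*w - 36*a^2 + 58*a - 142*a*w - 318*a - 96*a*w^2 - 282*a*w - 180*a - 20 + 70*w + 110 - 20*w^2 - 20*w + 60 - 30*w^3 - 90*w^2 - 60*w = -30*a^2 - 440*a - 30*w^3 + w^2*(-96*a - 110) + w*(-18*a^2 - 424*a - 10) + 150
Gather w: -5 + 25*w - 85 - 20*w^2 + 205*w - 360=-20*w^2 + 230*w - 450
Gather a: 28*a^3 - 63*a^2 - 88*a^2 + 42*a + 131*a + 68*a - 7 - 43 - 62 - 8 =28*a^3 - 151*a^2 + 241*a - 120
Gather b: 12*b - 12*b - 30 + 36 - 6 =0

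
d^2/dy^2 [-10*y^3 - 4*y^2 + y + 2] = -60*y - 8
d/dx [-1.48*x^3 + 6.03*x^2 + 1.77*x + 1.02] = -4.44*x^2 + 12.06*x + 1.77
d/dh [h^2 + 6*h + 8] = 2*h + 6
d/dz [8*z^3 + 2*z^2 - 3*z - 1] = 24*z^2 + 4*z - 3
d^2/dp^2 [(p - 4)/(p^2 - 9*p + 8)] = 2*((13 - 3*p)*(p^2 - 9*p + 8) + (p - 4)*(2*p - 9)^2)/(p^2 - 9*p + 8)^3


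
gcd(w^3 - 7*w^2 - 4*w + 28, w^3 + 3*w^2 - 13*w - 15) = 1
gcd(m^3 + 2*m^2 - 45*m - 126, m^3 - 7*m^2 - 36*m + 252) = m^2 - m - 42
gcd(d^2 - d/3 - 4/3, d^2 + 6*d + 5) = d + 1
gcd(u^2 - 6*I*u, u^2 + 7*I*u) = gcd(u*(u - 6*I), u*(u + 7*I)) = u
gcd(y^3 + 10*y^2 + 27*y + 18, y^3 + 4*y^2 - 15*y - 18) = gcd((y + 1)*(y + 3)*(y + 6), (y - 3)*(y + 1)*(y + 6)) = y^2 + 7*y + 6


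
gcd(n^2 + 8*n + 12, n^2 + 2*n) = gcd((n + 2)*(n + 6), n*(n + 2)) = n + 2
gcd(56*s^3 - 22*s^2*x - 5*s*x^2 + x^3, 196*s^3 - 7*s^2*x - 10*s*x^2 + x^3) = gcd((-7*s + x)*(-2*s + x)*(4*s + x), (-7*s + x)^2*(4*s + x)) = -28*s^2 - 3*s*x + x^2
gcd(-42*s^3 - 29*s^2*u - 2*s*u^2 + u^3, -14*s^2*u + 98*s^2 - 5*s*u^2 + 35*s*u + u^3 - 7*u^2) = 14*s^2 + 5*s*u - u^2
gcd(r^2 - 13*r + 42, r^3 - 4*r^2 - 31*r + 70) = r - 7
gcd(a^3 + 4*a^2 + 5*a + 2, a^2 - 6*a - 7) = a + 1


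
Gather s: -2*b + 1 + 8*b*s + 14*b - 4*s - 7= 12*b + s*(8*b - 4) - 6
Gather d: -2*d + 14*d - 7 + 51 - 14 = 12*d + 30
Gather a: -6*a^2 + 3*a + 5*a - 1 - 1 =-6*a^2 + 8*a - 2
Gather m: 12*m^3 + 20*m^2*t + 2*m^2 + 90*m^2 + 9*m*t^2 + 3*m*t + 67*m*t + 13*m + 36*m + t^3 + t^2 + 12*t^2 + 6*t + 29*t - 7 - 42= 12*m^3 + m^2*(20*t + 92) + m*(9*t^2 + 70*t + 49) + t^3 + 13*t^2 + 35*t - 49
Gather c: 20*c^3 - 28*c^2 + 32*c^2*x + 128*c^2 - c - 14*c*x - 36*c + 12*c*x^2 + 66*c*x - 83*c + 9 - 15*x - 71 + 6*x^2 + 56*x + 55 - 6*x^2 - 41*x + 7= 20*c^3 + c^2*(32*x + 100) + c*(12*x^2 + 52*x - 120)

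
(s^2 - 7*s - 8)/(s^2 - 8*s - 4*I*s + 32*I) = (s + 1)/(s - 4*I)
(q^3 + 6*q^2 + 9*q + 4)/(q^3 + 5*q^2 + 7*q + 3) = (q + 4)/(q + 3)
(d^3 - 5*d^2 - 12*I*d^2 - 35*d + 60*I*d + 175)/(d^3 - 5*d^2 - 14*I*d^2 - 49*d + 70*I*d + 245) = (d - 5*I)/(d - 7*I)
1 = 1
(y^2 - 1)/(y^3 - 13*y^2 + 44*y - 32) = (y + 1)/(y^2 - 12*y + 32)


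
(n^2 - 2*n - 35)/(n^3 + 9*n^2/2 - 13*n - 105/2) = 2*(n - 7)/(2*n^2 - n - 21)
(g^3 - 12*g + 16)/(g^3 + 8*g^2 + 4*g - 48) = (g - 2)/(g + 6)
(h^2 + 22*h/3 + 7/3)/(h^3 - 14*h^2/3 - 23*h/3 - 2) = (h + 7)/(h^2 - 5*h - 6)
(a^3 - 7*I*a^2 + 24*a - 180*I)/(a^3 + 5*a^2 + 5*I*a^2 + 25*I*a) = (a^2 - 12*I*a - 36)/(a*(a + 5))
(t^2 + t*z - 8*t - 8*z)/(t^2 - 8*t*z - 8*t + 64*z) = (-t - z)/(-t + 8*z)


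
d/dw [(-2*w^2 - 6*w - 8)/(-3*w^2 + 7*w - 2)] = 4*(-8*w^2 - 10*w + 17)/(9*w^4 - 42*w^3 + 61*w^2 - 28*w + 4)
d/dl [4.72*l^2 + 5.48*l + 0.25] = 9.44*l + 5.48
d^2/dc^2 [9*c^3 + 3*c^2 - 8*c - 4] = 54*c + 6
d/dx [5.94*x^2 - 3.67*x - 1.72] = 11.88*x - 3.67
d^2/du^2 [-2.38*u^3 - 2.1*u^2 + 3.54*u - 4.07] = -14.28*u - 4.2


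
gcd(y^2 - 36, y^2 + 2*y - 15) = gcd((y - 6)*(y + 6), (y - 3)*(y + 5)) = 1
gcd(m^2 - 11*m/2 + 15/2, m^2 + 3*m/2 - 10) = m - 5/2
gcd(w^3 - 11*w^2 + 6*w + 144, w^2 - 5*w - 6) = w - 6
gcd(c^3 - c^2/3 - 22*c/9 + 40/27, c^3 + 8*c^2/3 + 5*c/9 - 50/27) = c^2 + c - 10/9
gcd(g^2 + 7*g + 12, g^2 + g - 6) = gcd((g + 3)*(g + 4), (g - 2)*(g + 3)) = g + 3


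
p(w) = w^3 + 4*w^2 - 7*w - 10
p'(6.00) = 149.00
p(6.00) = 308.00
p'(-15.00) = 548.00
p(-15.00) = -2380.00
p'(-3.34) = -0.25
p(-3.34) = 20.74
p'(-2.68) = -6.89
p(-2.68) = 18.24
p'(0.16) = -5.64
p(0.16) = -11.01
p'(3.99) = 72.68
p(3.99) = 89.27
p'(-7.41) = 98.44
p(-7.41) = -145.37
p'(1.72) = 15.64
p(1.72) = -5.12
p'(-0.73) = -11.24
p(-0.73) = -3.15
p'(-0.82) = -11.54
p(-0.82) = -2.12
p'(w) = 3*w^2 + 8*w - 7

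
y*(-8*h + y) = -8*h*y + y^2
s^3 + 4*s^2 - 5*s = s*(s - 1)*(s + 5)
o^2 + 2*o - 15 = (o - 3)*(o + 5)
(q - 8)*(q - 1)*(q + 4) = q^3 - 5*q^2 - 28*q + 32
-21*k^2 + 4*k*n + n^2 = (-3*k + n)*(7*k + n)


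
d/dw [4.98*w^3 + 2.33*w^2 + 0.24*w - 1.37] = 14.94*w^2 + 4.66*w + 0.24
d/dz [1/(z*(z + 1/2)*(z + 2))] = 4*(-3*z^2 - 5*z - 1)/(z^2*(4*z^4 + 20*z^3 + 33*z^2 + 20*z + 4))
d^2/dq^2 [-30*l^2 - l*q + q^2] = 2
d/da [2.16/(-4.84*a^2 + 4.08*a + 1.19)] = (20.9088*a - 8.8128)/(-4.84*a^2 + 4.08*a + 1.19)^2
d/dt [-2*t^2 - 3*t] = -4*t - 3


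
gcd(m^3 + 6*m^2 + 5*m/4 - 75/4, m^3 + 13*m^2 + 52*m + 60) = m + 5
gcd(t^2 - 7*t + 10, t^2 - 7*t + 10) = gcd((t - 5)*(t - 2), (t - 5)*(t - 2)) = t^2 - 7*t + 10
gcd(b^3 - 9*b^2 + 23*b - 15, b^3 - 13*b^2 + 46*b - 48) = b - 3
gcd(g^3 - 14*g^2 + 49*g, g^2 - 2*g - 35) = g - 7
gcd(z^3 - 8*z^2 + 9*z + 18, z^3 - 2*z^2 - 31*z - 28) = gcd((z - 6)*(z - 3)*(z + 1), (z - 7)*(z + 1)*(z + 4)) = z + 1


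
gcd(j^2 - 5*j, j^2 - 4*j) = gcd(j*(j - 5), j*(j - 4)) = j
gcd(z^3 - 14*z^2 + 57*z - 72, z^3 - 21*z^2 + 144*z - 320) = z - 8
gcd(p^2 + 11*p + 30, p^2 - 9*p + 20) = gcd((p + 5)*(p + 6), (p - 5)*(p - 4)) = 1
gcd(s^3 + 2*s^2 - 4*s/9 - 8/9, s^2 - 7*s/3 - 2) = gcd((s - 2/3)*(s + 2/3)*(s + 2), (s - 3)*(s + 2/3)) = s + 2/3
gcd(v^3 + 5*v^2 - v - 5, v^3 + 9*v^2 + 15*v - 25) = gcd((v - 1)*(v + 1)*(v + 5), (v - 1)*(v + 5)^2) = v^2 + 4*v - 5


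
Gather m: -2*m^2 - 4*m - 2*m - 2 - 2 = -2*m^2 - 6*m - 4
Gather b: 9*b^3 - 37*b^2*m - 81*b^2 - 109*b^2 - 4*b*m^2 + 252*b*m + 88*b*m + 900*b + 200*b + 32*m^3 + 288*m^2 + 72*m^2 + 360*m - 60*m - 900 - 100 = 9*b^3 + b^2*(-37*m - 190) + b*(-4*m^2 + 340*m + 1100) + 32*m^3 + 360*m^2 + 300*m - 1000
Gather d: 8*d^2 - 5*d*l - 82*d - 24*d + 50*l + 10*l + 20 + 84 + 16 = 8*d^2 + d*(-5*l - 106) + 60*l + 120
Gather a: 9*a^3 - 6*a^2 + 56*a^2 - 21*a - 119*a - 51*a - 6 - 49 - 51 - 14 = 9*a^3 + 50*a^2 - 191*a - 120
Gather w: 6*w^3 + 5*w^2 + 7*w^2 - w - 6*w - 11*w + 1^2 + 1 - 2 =6*w^3 + 12*w^2 - 18*w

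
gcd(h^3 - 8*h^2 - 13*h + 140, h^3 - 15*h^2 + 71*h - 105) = h^2 - 12*h + 35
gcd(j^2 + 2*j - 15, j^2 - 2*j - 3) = j - 3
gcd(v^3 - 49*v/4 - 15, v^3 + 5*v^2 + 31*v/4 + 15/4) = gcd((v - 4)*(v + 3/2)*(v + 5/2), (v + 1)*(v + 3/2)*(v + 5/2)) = v^2 + 4*v + 15/4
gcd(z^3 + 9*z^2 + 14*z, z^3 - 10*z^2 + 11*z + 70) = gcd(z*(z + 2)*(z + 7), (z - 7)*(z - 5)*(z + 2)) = z + 2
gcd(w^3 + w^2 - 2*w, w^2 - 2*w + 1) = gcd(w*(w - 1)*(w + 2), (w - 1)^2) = w - 1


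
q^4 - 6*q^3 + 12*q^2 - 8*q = q*(q - 2)^3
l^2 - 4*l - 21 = (l - 7)*(l + 3)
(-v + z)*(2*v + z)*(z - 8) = -2*v^2*z + 16*v^2 + v*z^2 - 8*v*z + z^3 - 8*z^2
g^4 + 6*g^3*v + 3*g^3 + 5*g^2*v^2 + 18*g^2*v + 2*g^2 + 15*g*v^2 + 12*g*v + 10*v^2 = (g + 1)*(g + 2)*(g + v)*(g + 5*v)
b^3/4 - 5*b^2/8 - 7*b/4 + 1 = (b/4 + 1/2)*(b - 4)*(b - 1/2)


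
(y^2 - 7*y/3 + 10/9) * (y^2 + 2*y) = y^4 - y^3/3 - 32*y^2/9 + 20*y/9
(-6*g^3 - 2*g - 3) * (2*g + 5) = -12*g^4 - 30*g^3 - 4*g^2 - 16*g - 15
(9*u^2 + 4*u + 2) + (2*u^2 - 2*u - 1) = 11*u^2 + 2*u + 1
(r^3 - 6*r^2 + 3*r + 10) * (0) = 0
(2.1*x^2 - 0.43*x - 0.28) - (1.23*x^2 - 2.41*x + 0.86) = 0.87*x^2 + 1.98*x - 1.14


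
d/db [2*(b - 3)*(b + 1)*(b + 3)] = 6*b^2 + 4*b - 18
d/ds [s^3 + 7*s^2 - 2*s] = 3*s^2 + 14*s - 2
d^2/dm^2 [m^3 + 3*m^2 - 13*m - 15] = 6*m + 6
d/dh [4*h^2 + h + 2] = 8*h + 1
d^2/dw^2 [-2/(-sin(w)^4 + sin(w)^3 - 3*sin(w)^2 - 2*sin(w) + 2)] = 2*(-16*sin(w)^8 + 23*sin(w)^7 - 25*sin(w)^6 + 5*sin(w)^5 + 2*sin(w)^4 - 40*sin(w)^3 + 38*sin(w)^2 + 20*sin(w) + 20)/(sin(w)^4 - sin(w)^3 + 3*sin(w)^2 + 2*sin(w) - 2)^3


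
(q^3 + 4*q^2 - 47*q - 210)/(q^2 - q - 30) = (q^2 - q - 42)/(q - 6)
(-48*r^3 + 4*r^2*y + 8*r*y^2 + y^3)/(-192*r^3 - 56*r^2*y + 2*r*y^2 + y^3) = (-2*r + y)/(-8*r + y)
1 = 1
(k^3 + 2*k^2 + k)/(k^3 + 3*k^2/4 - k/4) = 4*(k + 1)/(4*k - 1)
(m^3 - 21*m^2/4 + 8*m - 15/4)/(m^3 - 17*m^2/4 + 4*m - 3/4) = (4*m - 5)/(4*m - 1)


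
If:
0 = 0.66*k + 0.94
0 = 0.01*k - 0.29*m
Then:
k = -1.42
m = -0.05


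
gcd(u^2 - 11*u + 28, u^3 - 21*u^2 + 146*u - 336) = u - 7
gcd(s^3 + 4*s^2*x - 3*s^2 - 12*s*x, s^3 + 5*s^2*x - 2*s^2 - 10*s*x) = s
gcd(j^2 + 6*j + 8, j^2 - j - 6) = j + 2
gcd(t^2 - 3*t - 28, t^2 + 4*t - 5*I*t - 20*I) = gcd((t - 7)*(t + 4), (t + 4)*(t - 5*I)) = t + 4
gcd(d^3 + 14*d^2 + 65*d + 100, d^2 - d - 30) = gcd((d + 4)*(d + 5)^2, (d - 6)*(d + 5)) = d + 5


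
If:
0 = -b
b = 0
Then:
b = 0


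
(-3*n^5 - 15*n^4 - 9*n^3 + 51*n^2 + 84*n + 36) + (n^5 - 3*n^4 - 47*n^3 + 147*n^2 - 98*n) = -2*n^5 - 18*n^4 - 56*n^3 + 198*n^2 - 14*n + 36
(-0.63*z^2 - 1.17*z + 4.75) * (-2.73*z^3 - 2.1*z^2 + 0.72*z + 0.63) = 1.7199*z^5 + 4.5171*z^4 - 10.9641*z^3 - 11.2143*z^2 + 2.6829*z + 2.9925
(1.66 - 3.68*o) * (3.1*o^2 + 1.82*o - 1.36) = -11.408*o^3 - 1.5516*o^2 + 8.026*o - 2.2576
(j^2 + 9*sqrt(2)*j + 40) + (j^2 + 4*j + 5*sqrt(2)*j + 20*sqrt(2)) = 2*j^2 + 4*j + 14*sqrt(2)*j + 20*sqrt(2) + 40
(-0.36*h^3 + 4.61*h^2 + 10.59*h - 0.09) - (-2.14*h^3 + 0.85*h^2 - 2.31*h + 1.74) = 1.78*h^3 + 3.76*h^2 + 12.9*h - 1.83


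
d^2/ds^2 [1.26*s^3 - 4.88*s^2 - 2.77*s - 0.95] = 7.56*s - 9.76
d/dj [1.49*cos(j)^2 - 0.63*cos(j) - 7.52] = (0.63 - 2.98*cos(j))*sin(j)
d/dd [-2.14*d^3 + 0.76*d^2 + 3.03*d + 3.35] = -6.42*d^2 + 1.52*d + 3.03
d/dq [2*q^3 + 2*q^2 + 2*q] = 6*q^2 + 4*q + 2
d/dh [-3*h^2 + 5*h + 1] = 5 - 6*h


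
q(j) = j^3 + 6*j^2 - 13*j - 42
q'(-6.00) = 23.00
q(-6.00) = 36.00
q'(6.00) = 167.00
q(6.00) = 312.00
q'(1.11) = 4.02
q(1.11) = -47.67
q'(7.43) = 241.77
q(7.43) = 602.81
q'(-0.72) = -20.08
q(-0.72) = -29.90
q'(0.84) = -0.80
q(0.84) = -48.09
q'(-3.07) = -21.57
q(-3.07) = 25.52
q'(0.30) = -9.13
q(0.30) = -45.33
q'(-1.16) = -22.88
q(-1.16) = -20.41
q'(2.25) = 29.19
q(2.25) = -29.48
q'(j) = 3*j^2 + 12*j - 13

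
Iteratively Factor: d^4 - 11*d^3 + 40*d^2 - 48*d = (d)*(d^3 - 11*d^2 + 40*d - 48) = d*(d - 3)*(d^2 - 8*d + 16) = d*(d - 4)*(d - 3)*(d - 4)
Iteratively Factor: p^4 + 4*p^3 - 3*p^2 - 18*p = (p)*(p^3 + 4*p^2 - 3*p - 18) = p*(p + 3)*(p^2 + p - 6) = p*(p - 2)*(p + 3)*(p + 3)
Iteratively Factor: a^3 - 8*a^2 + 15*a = (a - 3)*(a^2 - 5*a) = a*(a - 3)*(a - 5)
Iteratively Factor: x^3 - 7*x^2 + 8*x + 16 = (x - 4)*(x^2 - 3*x - 4) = (x - 4)*(x + 1)*(x - 4)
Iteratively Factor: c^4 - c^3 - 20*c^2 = (c)*(c^3 - c^2 - 20*c) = c*(c + 4)*(c^2 - 5*c) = c*(c - 5)*(c + 4)*(c)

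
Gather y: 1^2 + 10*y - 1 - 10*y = 0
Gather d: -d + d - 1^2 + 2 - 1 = 0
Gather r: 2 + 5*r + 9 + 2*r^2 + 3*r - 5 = 2*r^2 + 8*r + 6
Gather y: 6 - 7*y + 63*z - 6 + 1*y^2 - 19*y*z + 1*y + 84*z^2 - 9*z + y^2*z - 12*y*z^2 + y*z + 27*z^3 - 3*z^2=y^2*(z + 1) + y*(-12*z^2 - 18*z - 6) + 27*z^3 + 81*z^2 + 54*z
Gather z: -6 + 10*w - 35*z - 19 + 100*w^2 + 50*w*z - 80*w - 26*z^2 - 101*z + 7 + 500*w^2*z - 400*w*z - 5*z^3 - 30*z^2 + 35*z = 100*w^2 - 70*w - 5*z^3 - 56*z^2 + z*(500*w^2 - 350*w - 101) - 18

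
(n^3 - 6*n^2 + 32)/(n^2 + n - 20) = (n^2 - 2*n - 8)/(n + 5)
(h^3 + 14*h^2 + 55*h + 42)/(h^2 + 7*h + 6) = h + 7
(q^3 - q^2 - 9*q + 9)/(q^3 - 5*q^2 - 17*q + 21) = (q - 3)/(q - 7)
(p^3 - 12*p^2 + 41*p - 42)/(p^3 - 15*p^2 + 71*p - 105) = (p - 2)/(p - 5)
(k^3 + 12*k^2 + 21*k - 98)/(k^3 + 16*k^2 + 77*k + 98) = (k - 2)/(k + 2)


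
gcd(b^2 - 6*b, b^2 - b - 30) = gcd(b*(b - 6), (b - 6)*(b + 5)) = b - 6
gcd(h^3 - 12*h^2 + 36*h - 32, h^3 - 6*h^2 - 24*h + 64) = h^2 - 10*h + 16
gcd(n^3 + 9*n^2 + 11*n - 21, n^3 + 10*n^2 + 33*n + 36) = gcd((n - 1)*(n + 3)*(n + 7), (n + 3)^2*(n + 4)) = n + 3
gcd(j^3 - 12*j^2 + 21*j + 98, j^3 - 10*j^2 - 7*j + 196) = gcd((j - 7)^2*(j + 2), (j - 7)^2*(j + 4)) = j^2 - 14*j + 49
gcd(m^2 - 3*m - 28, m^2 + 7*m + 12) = m + 4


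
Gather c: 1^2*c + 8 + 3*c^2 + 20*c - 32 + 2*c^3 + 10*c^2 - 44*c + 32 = 2*c^3 + 13*c^2 - 23*c + 8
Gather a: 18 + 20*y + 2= 20*y + 20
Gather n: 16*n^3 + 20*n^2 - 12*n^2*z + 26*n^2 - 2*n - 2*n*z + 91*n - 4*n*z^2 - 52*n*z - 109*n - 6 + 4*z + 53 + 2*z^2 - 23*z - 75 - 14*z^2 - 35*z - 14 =16*n^3 + n^2*(46 - 12*z) + n*(-4*z^2 - 54*z - 20) - 12*z^2 - 54*z - 42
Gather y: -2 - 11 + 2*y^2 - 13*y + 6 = 2*y^2 - 13*y - 7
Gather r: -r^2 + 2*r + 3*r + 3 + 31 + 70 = -r^2 + 5*r + 104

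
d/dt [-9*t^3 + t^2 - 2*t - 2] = -27*t^2 + 2*t - 2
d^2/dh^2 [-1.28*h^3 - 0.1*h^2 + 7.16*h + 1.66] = -7.68*h - 0.2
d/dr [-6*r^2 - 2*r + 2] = -12*r - 2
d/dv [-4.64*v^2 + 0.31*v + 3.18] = 0.31 - 9.28*v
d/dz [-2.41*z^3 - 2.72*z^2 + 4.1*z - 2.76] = -7.23*z^2 - 5.44*z + 4.1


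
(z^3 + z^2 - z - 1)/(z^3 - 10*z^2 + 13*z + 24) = (z^2 - 1)/(z^2 - 11*z + 24)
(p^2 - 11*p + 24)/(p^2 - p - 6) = (p - 8)/(p + 2)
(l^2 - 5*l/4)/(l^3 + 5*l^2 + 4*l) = (l - 5/4)/(l^2 + 5*l + 4)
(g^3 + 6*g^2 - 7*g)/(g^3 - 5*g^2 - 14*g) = (-g^2 - 6*g + 7)/(-g^2 + 5*g + 14)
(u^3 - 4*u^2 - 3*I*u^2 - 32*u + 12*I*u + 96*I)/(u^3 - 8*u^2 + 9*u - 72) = (u + 4)/(u + 3*I)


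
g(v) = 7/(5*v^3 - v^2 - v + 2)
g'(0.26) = 1.14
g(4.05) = 0.02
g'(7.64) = -0.00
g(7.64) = 0.00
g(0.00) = 3.50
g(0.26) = 3.98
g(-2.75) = -0.07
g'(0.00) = 1.75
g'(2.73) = -0.08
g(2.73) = 0.07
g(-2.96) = -0.05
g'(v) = 7*(-15*v^2 + 2*v + 1)/(5*v^3 - v^2 - v + 2)^2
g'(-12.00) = 0.00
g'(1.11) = -2.53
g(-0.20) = 3.30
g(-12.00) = 0.00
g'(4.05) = -0.02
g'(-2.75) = -0.07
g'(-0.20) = -0.00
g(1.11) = 1.08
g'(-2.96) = -0.05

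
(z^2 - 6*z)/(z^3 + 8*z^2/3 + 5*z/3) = 3*(z - 6)/(3*z^2 + 8*z + 5)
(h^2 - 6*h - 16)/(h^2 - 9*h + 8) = (h + 2)/(h - 1)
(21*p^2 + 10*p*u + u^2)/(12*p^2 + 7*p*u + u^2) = (7*p + u)/(4*p + u)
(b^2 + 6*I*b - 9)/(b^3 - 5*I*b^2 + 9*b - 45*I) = (b + 3*I)/(b^2 - 8*I*b - 15)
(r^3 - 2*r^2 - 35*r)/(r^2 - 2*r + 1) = r*(r^2 - 2*r - 35)/(r^2 - 2*r + 1)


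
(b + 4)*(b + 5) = b^2 + 9*b + 20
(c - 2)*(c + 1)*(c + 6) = c^3 + 5*c^2 - 8*c - 12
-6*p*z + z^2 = z*(-6*p + z)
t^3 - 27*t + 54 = (t - 3)^2*(t + 6)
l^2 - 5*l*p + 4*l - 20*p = (l + 4)*(l - 5*p)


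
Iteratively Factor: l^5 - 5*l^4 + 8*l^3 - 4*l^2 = (l - 2)*(l^4 - 3*l^3 + 2*l^2) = l*(l - 2)*(l^3 - 3*l^2 + 2*l) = l*(l - 2)*(l - 1)*(l^2 - 2*l) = l*(l - 2)^2*(l - 1)*(l)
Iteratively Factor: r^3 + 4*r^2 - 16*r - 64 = (r - 4)*(r^2 + 8*r + 16) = (r - 4)*(r + 4)*(r + 4)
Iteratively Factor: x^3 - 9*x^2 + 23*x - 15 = (x - 5)*(x^2 - 4*x + 3) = (x - 5)*(x - 1)*(x - 3)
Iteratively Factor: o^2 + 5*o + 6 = (o + 3)*(o + 2)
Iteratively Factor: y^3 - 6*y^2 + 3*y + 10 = (y + 1)*(y^2 - 7*y + 10) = (y - 2)*(y + 1)*(y - 5)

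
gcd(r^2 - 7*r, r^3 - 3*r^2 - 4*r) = r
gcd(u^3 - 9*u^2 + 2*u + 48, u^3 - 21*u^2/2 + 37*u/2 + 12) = u^2 - 11*u + 24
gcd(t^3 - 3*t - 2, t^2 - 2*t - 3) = t + 1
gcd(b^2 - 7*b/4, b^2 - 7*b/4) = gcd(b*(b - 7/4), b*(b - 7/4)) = b^2 - 7*b/4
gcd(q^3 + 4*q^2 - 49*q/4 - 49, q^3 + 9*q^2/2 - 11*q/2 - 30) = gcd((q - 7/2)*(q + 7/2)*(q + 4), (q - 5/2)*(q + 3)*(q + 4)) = q + 4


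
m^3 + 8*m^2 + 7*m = m*(m + 1)*(m + 7)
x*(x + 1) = x^2 + x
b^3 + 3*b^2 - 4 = (b - 1)*(b + 2)^2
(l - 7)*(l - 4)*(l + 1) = l^3 - 10*l^2 + 17*l + 28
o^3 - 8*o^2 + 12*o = o*(o - 6)*(o - 2)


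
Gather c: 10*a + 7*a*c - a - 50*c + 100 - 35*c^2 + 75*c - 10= 9*a - 35*c^2 + c*(7*a + 25) + 90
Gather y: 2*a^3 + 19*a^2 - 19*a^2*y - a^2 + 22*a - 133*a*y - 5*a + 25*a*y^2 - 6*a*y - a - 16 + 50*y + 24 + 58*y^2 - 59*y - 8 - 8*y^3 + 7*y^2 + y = 2*a^3 + 18*a^2 + 16*a - 8*y^3 + y^2*(25*a + 65) + y*(-19*a^2 - 139*a - 8)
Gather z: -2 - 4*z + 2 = -4*z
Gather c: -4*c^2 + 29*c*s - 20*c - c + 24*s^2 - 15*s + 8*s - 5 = -4*c^2 + c*(29*s - 21) + 24*s^2 - 7*s - 5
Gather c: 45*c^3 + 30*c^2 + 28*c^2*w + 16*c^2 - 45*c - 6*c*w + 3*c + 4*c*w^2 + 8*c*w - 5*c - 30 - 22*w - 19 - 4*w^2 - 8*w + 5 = 45*c^3 + c^2*(28*w + 46) + c*(4*w^2 + 2*w - 47) - 4*w^2 - 30*w - 44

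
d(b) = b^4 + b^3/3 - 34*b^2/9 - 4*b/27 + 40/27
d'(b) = 4*b^3 + b^2 - 68*b/9 - 4/27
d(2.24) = 11.12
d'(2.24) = 32.90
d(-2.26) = 4.76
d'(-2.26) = -24.14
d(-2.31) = 6.03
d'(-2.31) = -26.66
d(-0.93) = -1.17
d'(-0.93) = 4.53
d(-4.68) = 364.98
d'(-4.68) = -352.90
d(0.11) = 1.42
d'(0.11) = -0.96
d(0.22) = 1.27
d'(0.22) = -1.72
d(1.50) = -1.05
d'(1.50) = 4.27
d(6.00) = 1232.59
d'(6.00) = 854.52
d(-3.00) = 39.93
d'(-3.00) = -76.48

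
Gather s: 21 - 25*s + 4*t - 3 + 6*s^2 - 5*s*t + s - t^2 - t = 6*s^2 + s*(-5*t - 24) - t^2 + 3*t + 18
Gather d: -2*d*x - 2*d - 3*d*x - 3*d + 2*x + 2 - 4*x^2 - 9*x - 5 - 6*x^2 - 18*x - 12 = d*(-5*x - 5) - 10*x^2 - 25*x - 15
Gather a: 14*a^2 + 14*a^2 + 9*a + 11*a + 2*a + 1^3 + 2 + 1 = 28*a^2 + 22*a + 4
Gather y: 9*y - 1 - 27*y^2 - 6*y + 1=-27*y^2 + 3*y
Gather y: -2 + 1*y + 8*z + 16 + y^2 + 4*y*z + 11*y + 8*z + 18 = y^2 + y*(4*z + 12) + 16*z + 32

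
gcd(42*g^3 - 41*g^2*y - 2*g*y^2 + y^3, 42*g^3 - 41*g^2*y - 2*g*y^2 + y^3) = 42*g^3 - 41*g^2*y - 2*g*y^2 + y^3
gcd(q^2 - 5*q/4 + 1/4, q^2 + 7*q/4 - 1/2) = q - 1/4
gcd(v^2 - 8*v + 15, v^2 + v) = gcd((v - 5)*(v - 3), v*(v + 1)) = 1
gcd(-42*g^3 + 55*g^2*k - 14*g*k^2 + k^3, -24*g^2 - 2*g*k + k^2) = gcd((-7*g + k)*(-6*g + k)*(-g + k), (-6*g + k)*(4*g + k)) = 6*g - k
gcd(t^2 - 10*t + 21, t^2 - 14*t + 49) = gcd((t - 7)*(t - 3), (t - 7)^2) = t - 7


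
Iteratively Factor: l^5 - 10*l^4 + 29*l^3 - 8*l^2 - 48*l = (l - 4)*(l^4 - 6*l^3 + 5*l^2 + 12*l) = l*(l - 4)*(l^3 - 6*l^2 + 5*l + 12) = l*(l - 4)*(l - 3)*(l^2 - 3*l - 4) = l*(l - 4)*(l - 3)*(l + 1)*(l - 4)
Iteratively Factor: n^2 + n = (n + 1)*(n)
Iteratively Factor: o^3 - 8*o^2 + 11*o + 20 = (o + 1)*(o^2 - 9*o + 20) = (o - 5)*(o + 1)*(o - 4)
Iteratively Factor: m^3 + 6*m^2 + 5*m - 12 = (m + 3)*(m^2 + 3*m - 4) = (m - 1)*(m + 3)*(m + 4)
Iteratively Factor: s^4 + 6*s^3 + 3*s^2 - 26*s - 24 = (s + 3)*(s^3 + 3*s^2 - 6*s - 8) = (s + 1)*(s + 3)*(s^2 + 2*s - 8) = (s + 1)*(s + 3)*(s + 4)*(s - 2)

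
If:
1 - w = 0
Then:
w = 1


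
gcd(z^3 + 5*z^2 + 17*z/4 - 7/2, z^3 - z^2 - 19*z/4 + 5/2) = z^2 + 3*z/2 - 1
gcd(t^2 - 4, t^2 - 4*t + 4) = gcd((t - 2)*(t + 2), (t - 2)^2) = t - 2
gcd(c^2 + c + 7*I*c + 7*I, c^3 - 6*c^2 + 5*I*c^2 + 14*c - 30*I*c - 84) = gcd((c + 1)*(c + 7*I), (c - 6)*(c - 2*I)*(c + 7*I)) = c + 7*I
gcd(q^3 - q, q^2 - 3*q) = q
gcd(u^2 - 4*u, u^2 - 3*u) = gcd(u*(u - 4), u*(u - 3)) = u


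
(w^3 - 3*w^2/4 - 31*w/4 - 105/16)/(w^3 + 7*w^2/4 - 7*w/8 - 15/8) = (w - 7/2)/(w - 1)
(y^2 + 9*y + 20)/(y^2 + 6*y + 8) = (y + 5)/(y + 2)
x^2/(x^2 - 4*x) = x/(x - 4)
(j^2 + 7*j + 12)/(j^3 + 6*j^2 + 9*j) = (j + 4)/(j*(j + 3))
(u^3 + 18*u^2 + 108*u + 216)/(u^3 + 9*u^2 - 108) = (u + 6)/(u - 3)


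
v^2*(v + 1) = v^3 + v^2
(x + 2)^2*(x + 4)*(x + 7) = x^4 + 15*x^3 + 76*x^2 + 156*x + 112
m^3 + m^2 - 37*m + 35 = (m - 5)*(m - 1)*(m + 7)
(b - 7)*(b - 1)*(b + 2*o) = b^3 + 2*b^2*o - 8*b^2 - 16*b*o + 7*b + 14*o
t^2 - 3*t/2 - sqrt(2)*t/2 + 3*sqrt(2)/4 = (t - 3/2)*(t - sqrt(2)/2)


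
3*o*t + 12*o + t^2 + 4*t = (3*o + t)*(t + 4)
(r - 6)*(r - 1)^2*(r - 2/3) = r^4 - 26*r^3/3 + 55*r^2/3 - 44*r/3 + 4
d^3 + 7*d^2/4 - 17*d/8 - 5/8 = (d - 1)*(d + 1/4)*(d + 5/2)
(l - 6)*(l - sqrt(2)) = l^2 - 6*l - sqrt(2)*l + 6*sqrt(2)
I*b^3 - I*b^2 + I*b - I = (b - 1)*(b + I)*(I*b + 1)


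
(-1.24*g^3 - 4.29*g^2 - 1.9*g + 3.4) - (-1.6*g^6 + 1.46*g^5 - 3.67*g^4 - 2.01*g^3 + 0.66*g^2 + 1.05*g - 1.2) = 1.6*g^6 - 1.46*g^5 + 3.67*g^4 + 0.77*g^3 - 4.95*g^2 - 2.95*g + 4.6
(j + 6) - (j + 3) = 3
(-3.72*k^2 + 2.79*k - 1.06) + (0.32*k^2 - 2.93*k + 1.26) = -3.4*k^2 - 0.14*k + 0.2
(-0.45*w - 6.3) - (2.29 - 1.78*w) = 1.33*w - 8.59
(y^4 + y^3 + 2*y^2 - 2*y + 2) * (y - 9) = y^5 - 8*y^4 - 7*y^3 - 20*y^2 + 20*y - 18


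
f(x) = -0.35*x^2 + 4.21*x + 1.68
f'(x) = 4.21 - 0.7*x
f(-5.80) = -34.51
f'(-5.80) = 8.27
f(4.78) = 13.81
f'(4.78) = 0.86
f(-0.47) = -0.38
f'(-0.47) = 4.54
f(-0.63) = -1.11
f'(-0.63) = 4.65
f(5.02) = 13.99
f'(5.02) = 0.70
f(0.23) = 2.63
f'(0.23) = 4.05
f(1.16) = 6.09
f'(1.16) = 3.40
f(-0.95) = -2.64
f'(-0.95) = 4.88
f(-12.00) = -99.24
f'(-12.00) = 12.61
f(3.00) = 11.16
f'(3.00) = 2.11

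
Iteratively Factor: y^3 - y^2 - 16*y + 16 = (y - 1)*(y^2 - 16) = (y - 1)*(y + 4)*(y - 4)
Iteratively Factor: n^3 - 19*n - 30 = (n + 2)*(n^2 - 2*n - 15) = (n + 2)*(n + 3)*(n - 5)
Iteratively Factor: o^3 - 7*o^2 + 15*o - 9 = (o - 3)*(o^2 - 4*o + 3) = (o - 3)*(o - 1)*(o - 3)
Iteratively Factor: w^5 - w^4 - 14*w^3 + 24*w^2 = (w + 4)*(w^4 - 5*w^3 + 6*w^2) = (w - 3)*(w + 4)*(w^3 - 2*w^2) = w*(w - 3)*(w + 4)*(w^2 - 2*w) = w*(w - 3)*(w - 2)*(w + 4)*(w)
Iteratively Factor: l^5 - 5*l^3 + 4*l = (l + 2)*(l^4 - 2*l^3 - l^2 + 2*l) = (l - 1)*(l + 2)*(l^3 - l^2 - 2*l) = l*(l - 1)*(l + 2)*(l^2 - l - 2) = l*(l - 2)*(l - 1)*(l + 2)*(l + 1)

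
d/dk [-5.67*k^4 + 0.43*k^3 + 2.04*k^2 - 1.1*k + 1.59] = -22.68*k^3 + 1.29*k^2 + 4.08*k - 1.1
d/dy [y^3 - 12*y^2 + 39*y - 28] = 3*y^2 - 24*y + 39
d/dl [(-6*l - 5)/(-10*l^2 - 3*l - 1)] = (60*l^2 + 18*l - (6*l + 5)*(20*l + 3) + 6)/(10*l^2 + 3*l + 1)^2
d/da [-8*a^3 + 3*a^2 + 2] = 6*a*(1 - 4*a)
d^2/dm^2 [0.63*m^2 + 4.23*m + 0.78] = 1.26000000000000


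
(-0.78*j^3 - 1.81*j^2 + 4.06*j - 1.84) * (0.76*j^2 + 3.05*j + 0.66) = -0.5928*j^5 - 3.7546*j^4 - 2.9497*j^3 + 9.79*j^2 - 2.9324*j - 1.2144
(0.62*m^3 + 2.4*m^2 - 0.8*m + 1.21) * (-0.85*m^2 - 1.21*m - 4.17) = -0.527*m^5 - 2.7902*m^4 - 4.8094*m^3 - 10.0685*m^2 + 1.8719*m - 5.0457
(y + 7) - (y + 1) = 6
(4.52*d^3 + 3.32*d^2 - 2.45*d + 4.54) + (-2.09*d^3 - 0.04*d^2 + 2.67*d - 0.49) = 2.43*d^3 + 3.28*d^2 + 0.22*d + 4.05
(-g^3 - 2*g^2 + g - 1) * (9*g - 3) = -9*g^4 - 15*g^3 + 15*g^2 - 12*g + 3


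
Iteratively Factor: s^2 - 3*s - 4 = (s - 4)*(s + 1)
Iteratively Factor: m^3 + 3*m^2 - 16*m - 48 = (m + 3)*(m^2 - 16) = (m + 3)*(m + 4)*(m - 4)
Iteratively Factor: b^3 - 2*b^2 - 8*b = (b + 2)*(b^2 - 4*b) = b*(b + 2)*(b - 4)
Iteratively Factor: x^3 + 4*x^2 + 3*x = (x + 1)*(x^2 + 3*x) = (x + 1)*(x + 3)*(x)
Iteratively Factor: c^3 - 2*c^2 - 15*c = (c + 3)*(c^2 - 5*c) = c*(c + 3)*(c - 5)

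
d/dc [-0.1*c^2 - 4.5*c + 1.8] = -0.2*c - 4.5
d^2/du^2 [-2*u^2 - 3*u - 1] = -4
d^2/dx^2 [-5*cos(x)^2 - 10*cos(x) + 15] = 10*cos(x) + 10*cos(2*x)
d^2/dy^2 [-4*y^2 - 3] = -8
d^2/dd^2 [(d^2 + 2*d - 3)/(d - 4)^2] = 2*(10*d + 23)/(d^4 - 16*d^3 + 96*d^2 - 256*d + 256)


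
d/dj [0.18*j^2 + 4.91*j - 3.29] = 0.36*j + 4.91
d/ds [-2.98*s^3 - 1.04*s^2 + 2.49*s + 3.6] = -8.94*s^2 - 2.08*s + 2.49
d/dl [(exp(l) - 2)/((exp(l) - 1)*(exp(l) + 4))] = (-exp(2*l) + 4*exp(l) + 2)*exp(l)/(exp(4*l) + 6*exp(3*l) + exp(2*l) - 24*exp(l) + 16)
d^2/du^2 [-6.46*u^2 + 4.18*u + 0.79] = -12.9200000000000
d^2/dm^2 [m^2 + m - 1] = 2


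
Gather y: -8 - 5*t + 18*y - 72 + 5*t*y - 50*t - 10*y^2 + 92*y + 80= -55*t - 10*y^2 + y*(5*t + 110)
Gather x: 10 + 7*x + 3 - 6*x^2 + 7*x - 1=-6*x^2 + 14*x + 12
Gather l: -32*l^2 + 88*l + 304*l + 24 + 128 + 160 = -32*l^2 + 392*l + 312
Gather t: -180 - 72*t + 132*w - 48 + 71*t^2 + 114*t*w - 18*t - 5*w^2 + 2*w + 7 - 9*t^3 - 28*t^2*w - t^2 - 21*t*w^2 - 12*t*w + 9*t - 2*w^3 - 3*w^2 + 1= -9*t^3 + t^2*(70 - 28*w) + t*(-21*w^2 + 102*w - 81) - 2*w^3 - 8*w^2 + 134*w - 220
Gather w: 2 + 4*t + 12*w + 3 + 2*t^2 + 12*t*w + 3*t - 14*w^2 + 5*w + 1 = 2*t^2 + 7*t - 14*w^2 + w*(12*t + 17) + 6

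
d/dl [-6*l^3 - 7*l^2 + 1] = 2*l*(-9*l - 7)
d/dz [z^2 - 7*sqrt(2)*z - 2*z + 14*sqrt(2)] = 2*z - 7*sqrt(2) - 2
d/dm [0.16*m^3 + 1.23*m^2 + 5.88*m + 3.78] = 0.48*m^2 + 2.46*m + 5.88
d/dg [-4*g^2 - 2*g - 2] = -8*g - 2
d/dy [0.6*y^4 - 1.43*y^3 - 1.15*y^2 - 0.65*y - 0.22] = 2.4*y^3 - 4.29*y^2 - 2.3*y - 0.65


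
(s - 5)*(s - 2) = s^2 - 7*s + 10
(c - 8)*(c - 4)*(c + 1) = c^3 - 11*c^2 + 20*c + 32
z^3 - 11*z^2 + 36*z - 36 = (z - 6)*(z - 3)*(z - 2)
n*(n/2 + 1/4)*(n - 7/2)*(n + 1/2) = n^4/2 - 5*n^3/4 - 13*n^2/8 - 7*n/16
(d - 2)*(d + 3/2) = d^2 - d/2 - 3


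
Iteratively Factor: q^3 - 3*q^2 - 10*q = (q - 5)*(q^2 + 2*q) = (q - 5)*(q + 2)*(q)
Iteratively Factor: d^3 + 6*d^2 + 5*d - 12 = (d + 4)*(d^2 + 2*d - 3) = (d - 1)*(d + 4)*(d + 3)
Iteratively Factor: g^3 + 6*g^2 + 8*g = (g)*(g^2 + 6*g + 8) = g*(g + 2)*(g + 4)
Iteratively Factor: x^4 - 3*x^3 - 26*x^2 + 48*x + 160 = (x + 4)*(x^3 - 7*x^2 + 2*x + 40) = (x + 2)*(x + 4)*(x^2 - 9*x + 20) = (x - 4)*(x + 2)*(x + 4)*(x - 5)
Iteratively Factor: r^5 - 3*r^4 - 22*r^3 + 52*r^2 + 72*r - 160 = (r + 2)*(r^4 - 5*r^3 - 12*r^2 + 76*r - 80) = (r + 2)*(r + 4)*(r^3 - 9*r^2 + 24*r - 20) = (r - 2)*(r + 2)*(r + 4)*(r^2 - 7*r + 10) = (r - 2)^2*(r + 2)*(r + 4)*(r - 5)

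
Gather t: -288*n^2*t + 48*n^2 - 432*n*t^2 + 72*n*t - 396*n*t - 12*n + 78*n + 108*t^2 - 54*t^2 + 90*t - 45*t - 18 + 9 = 48*n^2 + 66*n + t^2*(54 - 432*n) + t*(-288*n^2 - 324*n + 45) - 9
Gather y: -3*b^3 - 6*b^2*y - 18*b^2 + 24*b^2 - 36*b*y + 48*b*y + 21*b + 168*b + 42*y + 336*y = -3*b^3 + 6*b^2 + 189*b + y*(-6*b^2 + 12*b + 378)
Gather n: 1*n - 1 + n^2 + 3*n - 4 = n^2 + 4*n - 5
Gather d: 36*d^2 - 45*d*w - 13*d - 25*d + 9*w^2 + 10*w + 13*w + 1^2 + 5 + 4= 36*d^2 + d*(-45*w - 38) + 9*w^2 + 23*w + 10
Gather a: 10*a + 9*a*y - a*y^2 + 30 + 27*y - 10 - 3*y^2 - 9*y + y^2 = a*(-y^2 + 9*y + 10) - 2*y^2 + 18*y + 20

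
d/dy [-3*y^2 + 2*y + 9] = 2 - 6*y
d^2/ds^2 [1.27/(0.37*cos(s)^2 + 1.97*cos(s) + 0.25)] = (-0.695452*(1 - cos(s)^2)^2 - 7.405624*cos(s)^3 - 4.806569*cos(s)^2 + 9.65107925*cos(s) + 1.15712875*cos(3*s) + 10.317988)/(0.37*cos(s)^2 + 1.97*cos(s) + 0.25)^3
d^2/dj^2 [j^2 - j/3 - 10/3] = 2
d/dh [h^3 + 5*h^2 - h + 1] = 3*h^2 + 10*h - 1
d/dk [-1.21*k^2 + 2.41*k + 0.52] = 2.41 - 2.42*k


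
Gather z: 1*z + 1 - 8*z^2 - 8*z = -8*z^2 - 7*z + 1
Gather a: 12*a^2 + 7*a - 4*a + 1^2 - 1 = 12*a^2 + 3*a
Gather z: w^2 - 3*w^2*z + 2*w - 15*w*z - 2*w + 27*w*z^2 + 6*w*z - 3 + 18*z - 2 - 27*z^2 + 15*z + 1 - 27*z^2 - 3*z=w^2 + z^2*(27*w - 54) + z*(-3*w^2 - 9*w + 30) - 4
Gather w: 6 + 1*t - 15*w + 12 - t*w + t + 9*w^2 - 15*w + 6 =2*t + 9*w^2 + w*(-t - 30) + 24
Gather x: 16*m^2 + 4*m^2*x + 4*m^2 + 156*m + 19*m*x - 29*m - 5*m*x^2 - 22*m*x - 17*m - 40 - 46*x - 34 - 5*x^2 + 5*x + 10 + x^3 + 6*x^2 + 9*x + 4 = 20*m^2 + 110*m + x^3 + x^2*(1 - 5*m) + x*(4*m^2 - 3*m - 32) - 60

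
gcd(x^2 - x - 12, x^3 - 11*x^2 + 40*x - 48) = x - 4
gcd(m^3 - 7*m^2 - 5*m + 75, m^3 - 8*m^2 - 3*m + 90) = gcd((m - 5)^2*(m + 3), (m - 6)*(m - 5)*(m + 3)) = m^2 - 2*m - 15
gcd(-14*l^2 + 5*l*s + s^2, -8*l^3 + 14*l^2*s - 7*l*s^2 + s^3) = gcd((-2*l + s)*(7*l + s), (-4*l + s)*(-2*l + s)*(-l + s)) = -2*l + s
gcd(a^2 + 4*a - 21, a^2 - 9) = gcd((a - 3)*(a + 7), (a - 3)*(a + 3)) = a - 3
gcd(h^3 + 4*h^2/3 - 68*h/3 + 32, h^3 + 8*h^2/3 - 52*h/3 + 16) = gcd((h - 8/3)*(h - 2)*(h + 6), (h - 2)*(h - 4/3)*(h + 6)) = h^2 + 4*h - 12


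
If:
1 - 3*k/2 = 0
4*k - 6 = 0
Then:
No Solution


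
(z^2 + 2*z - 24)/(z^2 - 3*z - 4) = (z + 6)/(z + 1)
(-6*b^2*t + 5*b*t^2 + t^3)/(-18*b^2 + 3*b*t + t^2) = t*(-b + t)/(-3*b + t)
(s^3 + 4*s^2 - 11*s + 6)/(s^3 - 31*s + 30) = (s - 1)/(s - 5)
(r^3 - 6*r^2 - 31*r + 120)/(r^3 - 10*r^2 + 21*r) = (r^2 - 3*r - 40)/(r*(r - 7))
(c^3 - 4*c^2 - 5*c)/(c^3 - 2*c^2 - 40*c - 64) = c*(-c^2 + 4*c + 5)/(-c^3 + 2*c^2 + 40*c + 64)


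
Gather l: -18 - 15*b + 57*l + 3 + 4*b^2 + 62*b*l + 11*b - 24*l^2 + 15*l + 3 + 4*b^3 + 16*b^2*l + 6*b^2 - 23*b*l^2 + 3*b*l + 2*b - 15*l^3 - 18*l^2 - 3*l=4*b^3 + 10*b^2 - 2*b - 15*l^3 + l^2*(-23*b - 42) + l*(16*b^2 + 65*b + 69) - 12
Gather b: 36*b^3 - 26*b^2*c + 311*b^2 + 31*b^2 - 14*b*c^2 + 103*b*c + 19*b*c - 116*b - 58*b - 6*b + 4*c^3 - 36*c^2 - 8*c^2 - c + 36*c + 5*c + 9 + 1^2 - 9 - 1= 36*b^3 + b^2*(342 - 26*c) + b*(-14*c^2 + 122*c - 180) + 4*c^3 - 44*c^2 + 40*c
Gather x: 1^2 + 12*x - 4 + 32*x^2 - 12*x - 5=32*x^2 - 8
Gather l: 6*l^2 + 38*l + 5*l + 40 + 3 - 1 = 6*l^2 + 43*l + 42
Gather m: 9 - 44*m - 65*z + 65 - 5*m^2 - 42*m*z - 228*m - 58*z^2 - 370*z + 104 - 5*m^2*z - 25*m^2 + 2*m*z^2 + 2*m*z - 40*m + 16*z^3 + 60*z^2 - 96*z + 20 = m^2*(-5*z - 30) + m*(2*z^2 - 40*z - 312) + 16*z^3 + 2*z^2 - 531*z + 198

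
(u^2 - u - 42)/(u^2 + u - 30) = (u - 7)/(u - 5)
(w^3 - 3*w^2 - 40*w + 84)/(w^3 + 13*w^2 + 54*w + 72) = (w^2 - 9*w + 14)/(w^2 + 7*w + 12)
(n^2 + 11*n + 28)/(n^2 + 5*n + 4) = (n + 7)/(n + 1)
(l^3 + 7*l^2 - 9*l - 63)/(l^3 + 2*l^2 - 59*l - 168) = (l - 3)/(l - 8)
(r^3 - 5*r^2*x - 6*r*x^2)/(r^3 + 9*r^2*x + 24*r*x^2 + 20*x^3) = r*(r^2 - 5*r*x - 6*x^2)/(r^3 + 9*r^2*x + 24*r*x^2 + 20*x^3)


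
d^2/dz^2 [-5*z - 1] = 0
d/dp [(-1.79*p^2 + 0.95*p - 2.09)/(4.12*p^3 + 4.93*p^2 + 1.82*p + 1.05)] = (7.3748*p^4 - 7.828*p^3 + 17.8911*p^2 + 16.8484*p + 4.8013)/(16.9744*p^6 + 40.6232*p^5 + 39.3017*p^4 + 26.5972*p^3 + 13.6654*p^2 + 3.822*p + 1.1025)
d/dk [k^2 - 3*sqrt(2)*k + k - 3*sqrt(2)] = 2*k - 3*sqrt(2) + 1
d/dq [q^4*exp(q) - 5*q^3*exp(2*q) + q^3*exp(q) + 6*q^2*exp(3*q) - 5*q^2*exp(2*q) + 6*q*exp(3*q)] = (q^4 - 10*q^3*exp(q) + 5*q^3 + 18*q^2*exp(2*q) - 25*q^2*exp(q) + 3*q^2 + 30*q*exp(2*q) - 10*q*exp(q) + 6*exp(2*q))*exp(q)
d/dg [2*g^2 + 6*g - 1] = 4*g + 6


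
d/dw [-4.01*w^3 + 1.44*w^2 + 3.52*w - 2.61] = -12.03*w^2 + 2.88*w + 3.52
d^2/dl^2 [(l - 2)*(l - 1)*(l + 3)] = 6*l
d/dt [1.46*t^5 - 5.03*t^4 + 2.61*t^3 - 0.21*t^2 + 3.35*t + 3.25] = 7.3*t^4 - 20.12*t^3 + 7.83*t^2 - 0.42*t + 3.35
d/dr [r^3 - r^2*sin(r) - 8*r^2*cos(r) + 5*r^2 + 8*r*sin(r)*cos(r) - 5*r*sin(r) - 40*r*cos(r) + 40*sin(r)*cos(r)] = 8*r^2*sin(r) - r^2*cos(r) + 3*r^2 + 38*r*sin(r) - 21*r*cos(r) + 8*r*cos(2*r) + 10*r - 5*sin(r) + 4*sin(2*r) - 40*cos(r) + 40*cos(2*r)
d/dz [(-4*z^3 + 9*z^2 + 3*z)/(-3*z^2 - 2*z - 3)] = (12*z^4 + 16*z^3 + 27*z^2 - 54*z - 9)/(9*z^4 + 12*z^3 + 22*z^2 + 12*z + 9)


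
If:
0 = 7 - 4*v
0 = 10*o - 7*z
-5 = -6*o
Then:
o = 5/6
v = 7/4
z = 25/21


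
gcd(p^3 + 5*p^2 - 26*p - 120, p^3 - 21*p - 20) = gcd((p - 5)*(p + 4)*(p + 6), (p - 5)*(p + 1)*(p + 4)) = p^2 - p - 20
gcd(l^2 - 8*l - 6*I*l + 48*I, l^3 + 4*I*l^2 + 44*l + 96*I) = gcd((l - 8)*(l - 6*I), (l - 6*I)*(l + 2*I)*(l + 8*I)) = l - 6*I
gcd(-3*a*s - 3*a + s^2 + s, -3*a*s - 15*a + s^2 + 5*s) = -3*a + s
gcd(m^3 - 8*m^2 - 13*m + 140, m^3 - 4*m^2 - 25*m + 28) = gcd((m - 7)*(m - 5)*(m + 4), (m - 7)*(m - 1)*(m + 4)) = m^2 - 3*m - 28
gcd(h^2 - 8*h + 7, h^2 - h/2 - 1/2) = h - 1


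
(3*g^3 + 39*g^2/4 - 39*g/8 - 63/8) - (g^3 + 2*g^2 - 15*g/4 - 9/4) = 2*g^3 + 31*g^2/4 - 9*g/8 - 45/8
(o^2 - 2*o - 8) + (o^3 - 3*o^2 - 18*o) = o^3 - 2*o^2 - 20*o - 8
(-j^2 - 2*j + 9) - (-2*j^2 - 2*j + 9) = j^2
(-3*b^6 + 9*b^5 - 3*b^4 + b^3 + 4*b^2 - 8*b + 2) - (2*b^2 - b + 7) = -3*b^6 + 9*b^5 - 3*b^4 + b^3 + 2*b^2 - 7*b - 5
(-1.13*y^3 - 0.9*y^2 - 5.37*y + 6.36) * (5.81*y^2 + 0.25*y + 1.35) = -6.5653*y^5 - 5.5115*y^4 - 32.9502*y^3 + 34.3941*y^2 - 5.6595*y + 8.586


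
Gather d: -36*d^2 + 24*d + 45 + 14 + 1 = -36*d^2 + 24*d + 60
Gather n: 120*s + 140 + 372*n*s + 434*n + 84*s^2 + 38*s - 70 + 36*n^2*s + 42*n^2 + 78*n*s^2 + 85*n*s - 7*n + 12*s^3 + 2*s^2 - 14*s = n^2*(36*s + 42) + n*(78*s^2 + 457*s + 427) + 12*s^3 + 86*s^2 + 144*s + 70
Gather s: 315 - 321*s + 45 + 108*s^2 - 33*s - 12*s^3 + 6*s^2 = -12*s^3 + 114*s^2 - 354*s + 360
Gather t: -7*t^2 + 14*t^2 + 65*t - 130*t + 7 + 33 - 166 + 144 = 7*t^2 - 65*t + 18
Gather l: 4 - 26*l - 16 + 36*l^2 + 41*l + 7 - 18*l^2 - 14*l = 18*l^2 + l - 5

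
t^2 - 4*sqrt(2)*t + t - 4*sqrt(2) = (t + 1)*(t - 4*sqrt(2))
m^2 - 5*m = m*(m - 5)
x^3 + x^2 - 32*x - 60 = (x - 6)*(x + 2)*(x + 5)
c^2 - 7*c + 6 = (c - 6)*(c - 1)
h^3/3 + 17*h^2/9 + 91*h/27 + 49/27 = (h/3 + 1/3)*(h + 7/3)^2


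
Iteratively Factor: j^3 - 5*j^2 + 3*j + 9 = (j - 3)*(j^2 - 2*j - 3) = (j - 3)^2*(j + 1)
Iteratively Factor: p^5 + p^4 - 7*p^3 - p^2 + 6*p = (p + 3)*(p^4 - 2*p^3 - p^2 + 2*p) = (p - 1)*(p + 3)*(p^3 - p^2 - 2*p) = (p - 2)*(p - 1)*(p + 3)*(p^2 + p) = p*(p - 2)*(p - 1)*(p + 3)*(p + 1)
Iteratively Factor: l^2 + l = (l)*(l + 1)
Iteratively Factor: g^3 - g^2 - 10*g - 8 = (g - 4)*(g^2 + 3*g + 2) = (g - 4)*(g + 2)*(g + 1)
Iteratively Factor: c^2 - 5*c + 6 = (c - 3)*(c - 2)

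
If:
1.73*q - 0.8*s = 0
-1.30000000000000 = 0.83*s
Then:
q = -0.72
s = -1.57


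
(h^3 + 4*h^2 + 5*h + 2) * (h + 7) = h^4 + 11*h^3 + 33*h^2 + 37*h + 14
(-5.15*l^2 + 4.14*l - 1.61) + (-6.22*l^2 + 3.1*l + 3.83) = -11.37*l^2 + 7.24*l + 2.22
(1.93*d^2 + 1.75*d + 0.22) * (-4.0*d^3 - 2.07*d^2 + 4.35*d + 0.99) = -7.72*d^5 - 10.9951*d^4 + 3.893*d^3 + 9.0678*d^2 + 2.6895*d + 0.2178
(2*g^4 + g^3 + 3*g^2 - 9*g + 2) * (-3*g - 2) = -6*g^5 - 7*g^4 - 11*g^3 + 21*g^2 + 12*g - 4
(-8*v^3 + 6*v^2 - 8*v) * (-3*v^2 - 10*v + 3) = 24*v^5 + 62*v^4 - 60*v^3 + 98*v^2 - 24*v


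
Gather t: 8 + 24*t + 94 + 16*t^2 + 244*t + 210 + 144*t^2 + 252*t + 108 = 160*t^2 + 520*t + 420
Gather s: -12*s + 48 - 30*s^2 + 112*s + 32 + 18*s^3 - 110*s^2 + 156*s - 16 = 18*s^3 - 140*s^2 + 256*s + 64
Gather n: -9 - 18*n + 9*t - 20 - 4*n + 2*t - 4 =-22*n + 11*t - 33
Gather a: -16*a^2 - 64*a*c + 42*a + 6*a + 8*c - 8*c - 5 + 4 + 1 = -16*a^2 + a*(48 - 64*c)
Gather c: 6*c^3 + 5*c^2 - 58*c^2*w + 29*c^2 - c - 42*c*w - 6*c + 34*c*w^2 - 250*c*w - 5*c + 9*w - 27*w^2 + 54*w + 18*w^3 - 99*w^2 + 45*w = 6*c^3 + c^2*(34 - 58*w) + c*(34*w^2 - 292*w - 12) + 18*w^3 - 126*w^2 + 108*w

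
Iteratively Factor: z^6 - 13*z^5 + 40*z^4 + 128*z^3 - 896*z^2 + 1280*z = (z + 4)*(z^5 - 17*z^4 + 108*z^3 - 304*z^2 + 320*z) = (z - 4)*(z + 4)*(z^4 - 13*z^3 + 56*z^2 - 80*z) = (z - 4)^2*(z + 4)*(z^3 - 9*z^2 + 20*z) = (z - 5)*(z - 4)^2*(z + 4)*(z^2 - 4*z) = z*(z - 5)*(z - 4)^2*(z + 4)*(z - 4)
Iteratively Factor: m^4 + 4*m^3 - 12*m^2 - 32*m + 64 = (m + 4)*(m^3 - 12*m + 16) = (m + 4)^2*(m^2 - 4*m + 4) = (m - 2)*(m + 4)^2*(m - 2)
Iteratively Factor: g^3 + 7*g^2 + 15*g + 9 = (g + 3)*(g^2 + 4*g + 3) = (g + 1)*(g + 3)*(g + 3)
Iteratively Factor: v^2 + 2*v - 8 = (v - 2)*(v + 4)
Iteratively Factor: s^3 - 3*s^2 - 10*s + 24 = (s + 3)*(s^2 - 6*s + 8) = (s - 4)*(s + 3)*(s - 2)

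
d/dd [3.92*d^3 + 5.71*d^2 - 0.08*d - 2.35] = 11.76*d^2 + 11.42*d - 0.08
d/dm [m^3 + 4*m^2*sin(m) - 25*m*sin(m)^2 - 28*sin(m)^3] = 4*m^2*cos(m) + 3*m^2 + 8*m*sin(m) - 25*m*sin(2*m) - 84*sin(m)^2*cos(m) - 25*sin(m)^2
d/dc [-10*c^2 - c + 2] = -20*c - 1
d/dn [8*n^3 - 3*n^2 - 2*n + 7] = 24*n^2 - 6*n - 2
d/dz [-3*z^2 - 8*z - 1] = -6*z - 8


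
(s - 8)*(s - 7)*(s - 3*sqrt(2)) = s^3 - 15*s^2 - 3*sqrt(2)*s^2 + 56*s + 45*sqrt(2)*s - 168*sqrt(2)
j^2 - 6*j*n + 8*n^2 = (j - 4*n)*(j - 2*n)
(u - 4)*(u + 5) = u^2 + u - 20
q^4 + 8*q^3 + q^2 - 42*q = q*(q - 2)*(q + 3)*(q + 7)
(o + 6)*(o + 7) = o^2 + 13*o + 42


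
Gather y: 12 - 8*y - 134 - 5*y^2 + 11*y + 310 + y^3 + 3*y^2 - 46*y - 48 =y^3 - 2*y^2 - 43*y + 140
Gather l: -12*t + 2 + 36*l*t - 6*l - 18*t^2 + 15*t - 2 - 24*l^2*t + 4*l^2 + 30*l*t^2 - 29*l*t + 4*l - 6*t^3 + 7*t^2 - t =l^2*(4 - 24*t) + l*(30*t^2 + 7*t - 2) - 6*t^3 - 11*t^2 + 2*t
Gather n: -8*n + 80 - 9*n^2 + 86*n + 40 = -9*n^2 + 78*n + 120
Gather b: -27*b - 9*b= -36*b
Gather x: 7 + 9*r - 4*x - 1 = 9*r - 4*x + 6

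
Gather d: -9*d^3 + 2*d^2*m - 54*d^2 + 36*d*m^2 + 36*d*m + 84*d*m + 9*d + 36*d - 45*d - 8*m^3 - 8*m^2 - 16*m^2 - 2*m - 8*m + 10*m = -9*d^3 + d^2*(2*m - 54) + d*(36*m^2 + 120*m) - 8*m^3 - 24*m^2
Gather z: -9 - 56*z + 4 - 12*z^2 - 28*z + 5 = -12*z^2 - 84*z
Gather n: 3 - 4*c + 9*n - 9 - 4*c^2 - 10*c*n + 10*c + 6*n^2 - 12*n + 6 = -4*c^2 + 6*c + 6*n^2 + n*(-10*c - 3)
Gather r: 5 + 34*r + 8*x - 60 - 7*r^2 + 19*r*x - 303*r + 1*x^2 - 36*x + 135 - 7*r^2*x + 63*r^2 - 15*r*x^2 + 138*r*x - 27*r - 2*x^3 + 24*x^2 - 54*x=r^2*(56 - 7*x) + r*(-15*x^2 + 157*x - 296) - 2*x^3 + 25*x^2 - 82*x + 80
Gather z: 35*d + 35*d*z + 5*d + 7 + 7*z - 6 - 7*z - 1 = 35*d*z + 40*d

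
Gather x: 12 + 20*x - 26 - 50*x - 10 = -30*x - 24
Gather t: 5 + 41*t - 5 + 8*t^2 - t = 8*t^2 + 40*t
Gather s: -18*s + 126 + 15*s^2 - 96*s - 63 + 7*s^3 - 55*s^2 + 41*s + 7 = 7*s^3 - 40*s^2 - 73*s + 70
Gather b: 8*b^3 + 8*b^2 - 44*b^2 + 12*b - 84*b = 8*b^3 - 36*b^2 - 72*b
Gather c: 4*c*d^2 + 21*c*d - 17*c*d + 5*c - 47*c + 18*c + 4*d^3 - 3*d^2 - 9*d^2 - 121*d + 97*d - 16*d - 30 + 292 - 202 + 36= c*(4*d^2 + 4*d - 24) + 4*d^3 - 12*d^2 - 40*d + 96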